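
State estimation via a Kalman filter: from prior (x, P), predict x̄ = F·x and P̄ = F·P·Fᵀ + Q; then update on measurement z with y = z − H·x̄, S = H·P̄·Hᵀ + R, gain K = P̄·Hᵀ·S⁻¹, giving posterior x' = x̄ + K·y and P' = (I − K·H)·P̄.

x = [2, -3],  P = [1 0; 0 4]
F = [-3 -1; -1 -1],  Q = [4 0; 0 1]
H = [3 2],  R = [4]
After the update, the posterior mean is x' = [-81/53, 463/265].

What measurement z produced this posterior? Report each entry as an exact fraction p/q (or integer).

x̄ = F·x = [-3, 1]
P̄ = F·P·Fᵀ + Q = [17 7; 7 6]
S = H·P̄·Hᵀ + R = [265]
K = P̄·Hᵀ·S⁻¹ = [13/53; 33/265]
x' − x̄ = [78/53, 198/265] = K·y
y = (KᵀK)⁻¹·Kᵀ·(x' − x̄) = [6]
z = y + H·x̄ = [6] + [-7] = [-1]

z = [-1]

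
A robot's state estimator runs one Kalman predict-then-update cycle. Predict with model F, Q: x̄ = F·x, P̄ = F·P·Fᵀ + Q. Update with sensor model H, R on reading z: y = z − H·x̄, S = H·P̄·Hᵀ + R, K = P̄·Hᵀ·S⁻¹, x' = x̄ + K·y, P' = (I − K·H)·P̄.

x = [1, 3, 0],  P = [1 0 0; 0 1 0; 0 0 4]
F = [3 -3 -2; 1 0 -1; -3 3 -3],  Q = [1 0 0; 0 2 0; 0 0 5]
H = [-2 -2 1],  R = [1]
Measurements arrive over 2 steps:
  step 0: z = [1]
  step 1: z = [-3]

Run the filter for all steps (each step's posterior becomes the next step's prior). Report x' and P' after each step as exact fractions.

step 0: x̄ = F·x = [-6, 1, 6]
step 0: P̄ = F·P·Fᵀ + Q = [35 11 6; 11 7 9; 6 9 59]
step 0: y = z − H·x̄ = [-15]
step 0: S = H·P̄·Hᵀ + R = [256]
step 0: K = P̄·Hᵀ·S⁻¹ = [-43/128; -27/256; 29/256]
step 0: x' = x̄ + K·y = [-123/128, 661/256, 1101/256]
step 0: P' = (I − K·H)·P̄ = [391/64 247/128 2015/128; 247/128 1063/256 3087/256; 2015/128 3087/256 14263/256]
step 1: x̄ = F·x = [-4923/256, -1347/256, -291/128]
step 1: P̄ = F·P·Fᵀ + Q = [60743/256 20847/256 33999/128; 20847/256 8279/256 15159/128; 33999/128 15159/128 40343/64]
step 1: y = z − H·x̄ = [-6363/128]
step 1: S = H·P̄·Hᵀ + R = [52807/64]
step 1: K = P̄·Hᵀ·S⁻¹ = [-47591/105614; -13967/105614; -8815/52807]
step 1: x' = x̄ + K·y = [669573/211228, 277203/211228, 636297/105614]
step 1: P' = (I − K·H)·P̄ = [14730505/211228 6815063/211228 21497977/105614; 6815063/211228 3783001/211228 10584097/105614; 21497977/105614 10584097/105614 32073259/52807]

step 0: x' = [-123/128, 661/256, 1101/256], P' = [391/64 247/128 2015/128; 247/128 1063/256 3087/256; 2015/128 3087/256 14263/256]
step 1: x' = [669573/211228, 277203/211228, 636297/105614], P' = [14730505/211228 6815063/211228 21497977/105614; 6815063/211228 3783001/211228 10584097/105614; 21497977/105614 10584097/105614 32073259/52807]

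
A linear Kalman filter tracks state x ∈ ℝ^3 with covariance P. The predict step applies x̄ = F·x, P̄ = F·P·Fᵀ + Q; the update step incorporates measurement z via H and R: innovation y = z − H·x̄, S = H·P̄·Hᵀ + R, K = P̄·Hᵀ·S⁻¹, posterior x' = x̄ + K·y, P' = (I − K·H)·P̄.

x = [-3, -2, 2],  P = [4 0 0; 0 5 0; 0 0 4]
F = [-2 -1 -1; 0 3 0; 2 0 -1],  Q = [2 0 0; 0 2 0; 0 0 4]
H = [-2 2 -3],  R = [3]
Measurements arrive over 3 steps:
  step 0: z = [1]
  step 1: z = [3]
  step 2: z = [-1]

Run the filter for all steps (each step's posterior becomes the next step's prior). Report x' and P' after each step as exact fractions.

step 0: x' = [2898/491, -2822/491, -3976/491], P' = [10953/491 -1413/491 -8196/491; -1413/491 7701/491 5952/491; -8196/491 5952/491 9480/491]
step 1: x' = [-2961456/1485977, 3195048/1485977, 2668084/1485977], P' = [100131365/1485977 -64001791/1485977 -109362918/1485977; -64001791/1485977 47829701/1485977 74269782/1485977; -109362918/1485977 74269782/1485977 122687480/1485977]
step 2: x' = [-5679953624/16787440291, 1349482520/883549489, 26429584740/16787440291], P' = [300710880201/16787440291 -8622889407/883549489 -309901113752/16787440291; -8622889407/883549489 8631102663/883549489 11363086948/883549489; -309901113752/16787440291 11363086948/883549489 354495513688/16787440291]

step 0: x̄ = F·x = [6, -6, -8]
step 0: P̄ = F·P·Fᵀ + Q = [27 -15 -12; -15 47 0; -12 0 24]
step 0: y = z − H·x̄ = [1]
step 0: S = H·P̄·Hᵀ + R = [491]
step 0: K = P̄·Hᵀ·S⁻¹ = [-48/491; 124/491; -48/491]
step 0: x' = x̄ + K·y = [2898/491, -2822/491, -3976/491]
step 0: P' = (I − K·H)·P̄ = [10953/491 -1413/491 -8196/491; -1413/491 7701/491 5952/491; -8196/491 5952/491 9480/491]
step 1: x̄ = F·x = [1002/491, -8466/491, 9772/491]
step 1: P̄ = F·P·Fᵀ + Q = [35443/491 -32481/491 -25554/491; -32481/491 70291/491 -26334/491; -25554/491 -26334/491 88040/491]
step 1: y = z − H·x̄ = [49725/491]
step 1: S = H·P̄·Hᵀ + R = [1485977/491]
step 1: K = P̄·Hᵀ·S⁻¹ = [-59186/1485977; 284546/1485977; -265680/1485977]
step 1: x' = x̄ + K·y = [-2961456/1485977, 3195048/1485977, 2668084/1485977]
step 1: P' = (I − K·H)·P̄ = [100131365/1485977 -64001791/1485977 -109362918/1485977; -64001791/1485977 47829701/1485977 74269782/1485977; -109362918/1485977 74269782/1485977 122687480/1485977]
step 2: x̄ = F·x = [59780/1485977, 9585144/1485977, -8590996/1485977]
step 2: P̄ = F·P·Fᵀ + Q = [29095323/1485977 17712297/1485977 -75564616/1485977; 17712297/1485977 433439263/1485977 -606820092/1485977; -75564616/1485977 -606820092/1485977 966608520/1485977]
step 2: y = z − H·x̄ = [-46309693/1485977]
step 2: S = H·P̄·Hᵀ + R = [16787440291/1485977]
step 2: K = P̄·Hᵀ·S⁻¹ = [203927796/16787440291; 139574432/883549489; -3962336512/16787440291]
step 2: x' = x̄ + K·y = [-5679953624/16787440291, 1349482520/883549489, 26429584740/16787440291]
step 2: P' = (I − K·H)·P̄ = [300710880201/16787440291 -8622889407/883549489 -309901113752/16787440291; -8622889407/883549489 8631102663/883549489 11363086948/883549489; -309901113752/16787440291 11363086948/883549489 354495513688/16787440291]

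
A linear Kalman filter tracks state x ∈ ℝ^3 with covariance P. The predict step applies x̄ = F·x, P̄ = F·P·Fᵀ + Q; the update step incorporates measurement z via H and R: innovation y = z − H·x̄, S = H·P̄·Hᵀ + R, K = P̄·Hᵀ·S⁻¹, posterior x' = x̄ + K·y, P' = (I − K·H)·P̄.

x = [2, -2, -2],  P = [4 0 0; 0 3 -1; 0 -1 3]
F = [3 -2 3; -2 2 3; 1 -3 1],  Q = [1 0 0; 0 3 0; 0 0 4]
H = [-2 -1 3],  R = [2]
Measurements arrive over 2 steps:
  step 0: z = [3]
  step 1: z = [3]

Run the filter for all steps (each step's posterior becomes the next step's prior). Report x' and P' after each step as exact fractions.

step 0: x̄ = F·x = [4, -14, 6]
step 0: P̄ = F·P·Fᵀ + Q = [88 -9 50; -9 46 -10; 50 -10 44]
step 0: y = z − H·x̄ = [-21]
step 0: S = H·P̄·Hᵀ + R = [220]
step 0: K = P̄·Hᵀ·S⁻¹ = [-17/220; -29/110; 21/110]
step 0: x' = x̄ + K·y = [1237/220, -931/110, 219/110]
step 0: P' = (I − K·H)·P̄ = [19071/220 -1483/110 5857/110; -1483/110 1689/55 59/55; 5857/110 59/55 1979/55]
step 1: x̄ = F·x = [8749/220, -111/5, 7261/220]
step 1: P̄ = F·P·Fᵀ + Q = [513739/220 -1471/5 221811/220; -1471/5 1391/5 -1559/5; 221811/220 -1559/5 128479/220]
step 1: y = z − H·x̄ = [-8509/220]
step 1: S = H·P̄·Hᵀ + R = [763859/220]
step 1: K = P̄·Hᵀ·S⁻¹ = [-297321/763859; -137544/763859; 10411/763859]
step 1: x' = x̄ + K·y = [41876849/763859, -11637843/763859, 24808150/763859]
step 1: P' = (I − K·H)·P̄ = [1381929008/763859 -410612407/763859 784216989/763859; -410612407/763859 126513065/763859 -231662279/763859; 784216989/763859 -231662279/763859 445597507/763859]

step 0: x' = [1237/220, -931/110, 219/110], P' = [19071/220 -1483/110 5857/110; -1483/110 1689/55 59/55; 5857/110 59/55 1979/55]
step 1: x' = [41876849/763859, -11637843/763859, 24808150/763859], P' = [1381929008/763859 -410612407/763859 784216989/763859; -410612407/763859 126513065/763859 -231662279/763859; 784216989/763859 -231662279/763859 445597507/763859]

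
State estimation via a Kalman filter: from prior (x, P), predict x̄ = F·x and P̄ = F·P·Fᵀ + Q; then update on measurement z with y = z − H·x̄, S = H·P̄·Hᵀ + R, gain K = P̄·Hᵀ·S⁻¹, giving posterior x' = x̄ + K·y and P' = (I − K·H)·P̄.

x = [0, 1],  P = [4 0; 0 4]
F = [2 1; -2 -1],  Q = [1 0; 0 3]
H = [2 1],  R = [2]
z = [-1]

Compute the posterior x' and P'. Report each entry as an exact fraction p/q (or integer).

x̄ = F·x = [1, -1]
P̄ = F·P·Fᵀ + Q = [21 -20; -20 23]
y = z − H·x̄ = [-2]
S = H·P̄·Hᵀ + R = [29]
K = P̄·Hᵀ·S⁻¹ = [22/29; -17/29]
x' = x̄ + K·y = [-15/29, 5/29]
P' = (I − K·H)·P̄ = [125/29 -206/29; -206/29 378/29]

x' = [-15/29, 5/29]
P' = [125/29 -206/29; -206/29 378/29]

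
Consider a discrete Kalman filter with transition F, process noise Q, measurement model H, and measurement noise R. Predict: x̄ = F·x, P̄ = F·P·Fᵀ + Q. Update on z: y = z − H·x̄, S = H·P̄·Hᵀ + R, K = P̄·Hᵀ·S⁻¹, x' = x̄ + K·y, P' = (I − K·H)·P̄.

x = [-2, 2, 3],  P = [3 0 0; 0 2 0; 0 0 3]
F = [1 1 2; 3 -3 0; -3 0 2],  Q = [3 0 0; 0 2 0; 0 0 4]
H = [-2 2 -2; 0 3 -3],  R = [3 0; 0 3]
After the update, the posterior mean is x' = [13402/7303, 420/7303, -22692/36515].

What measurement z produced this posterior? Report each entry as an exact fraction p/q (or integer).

z = [-2, 2]

x̄ = F·x = [6, -12, 12]
P̄ = F·P·Fᵀ + Q = [20 3 3; 3 47 -27; 3 -27 43]
S = H·P̄·Hᵀ + R = [659 864; 864 1299]
K = P̄·Hᵀ·S⁻¹ = [-3464/7303 2304/7303; -490/7303 1574/7303; -2738/36515 -4082/36515]
x' − x̄ = [-30416/7303, 88056/7303, -460872/36515] = K·y
y = (KᵀK)⁻¹·Kᵀ·(x' − x̄) = [58, 74]
z = y + H·x̄ = [58, 74] + [-60, -72] = [-2, 2]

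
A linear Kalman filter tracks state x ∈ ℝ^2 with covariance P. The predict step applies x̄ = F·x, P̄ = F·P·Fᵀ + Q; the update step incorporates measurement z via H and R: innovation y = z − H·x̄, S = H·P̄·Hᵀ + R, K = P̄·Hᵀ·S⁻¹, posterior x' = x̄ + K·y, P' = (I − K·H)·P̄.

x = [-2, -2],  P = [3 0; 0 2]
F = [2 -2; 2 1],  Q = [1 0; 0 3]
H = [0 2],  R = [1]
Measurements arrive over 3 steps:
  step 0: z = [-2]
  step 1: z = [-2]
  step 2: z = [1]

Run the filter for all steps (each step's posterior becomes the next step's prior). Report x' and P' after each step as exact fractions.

step 0: x̄ = F·x = [0, -6]
step 0: P̄ = F·P·Fᵀ + Q = [21 8; 8 17]
step 0: y = z − H·x̄ = [10]
step 0: S = H·P̄·Hᵀ + R = [69]
step 0: K = P̄·Hᵀ·S⁻¹ = [16/69; 34/69]
step 0: x' = x̄ + K·y = [160/69, -74/69]
step 0: P' = (I − K·H)·P̄ = [1193/69 8/69; 8/69 17/69]
step 1: x̄ = F·x = [156/23, 82/23]
step 1: P̄ = F·P·Fᵀ + Q = [1615/23 1574/23; 1574/23 1676/23]
step 1: y = z − H·x̄ = [-210/23]
step 1: S = H·P̄·Hᵀ + R = [6727/23]
step 1: K = P̄·Hᵀ·S⁻¹ = [3148/6727; 3352/6727]
step 1: x' = x̄ + K·y = [2412/961, -946/961]
step 1: P' = (I − K·H)·P̄ = [41487/6727 1574/6727; 1574/6727 1676/6727]
step 2: x̄ = F·x = [6716/961, 3878/961]
step 2: P̄ = F·P·Fᵀ + Q = [166787/6727 159448/6727; 159448/6727 194101/6727]
step 2: y = z − H·x̄ = [-6795/961]
step 2: S = H·P̄·Hᵀ + R = [783131/6727]
step 2: K = P̄·Hᵀ·S⁻¹ = [318896/783131; 388202/783131]
step 2: x' = x̄ + K·y = [3218116/783131, 415348/783131]
step 2: P' = (I − K·H)·P̄ = [4299303/783131 159448/783131; 159448/783131 194101/783131]

step 0: x' = [160/69, -74/69], P' = [1193/69 8/69; 8/69 17/69]
step 1: x' = [2412/961, -946/961], P' = [41487/6727 1574/6727; 1574/6727 1676/6727]
step 2: x' = [3218116/783131, 415348/783131], P' = [4299303/783131 159448/783131; 159448/783131 194101/783131]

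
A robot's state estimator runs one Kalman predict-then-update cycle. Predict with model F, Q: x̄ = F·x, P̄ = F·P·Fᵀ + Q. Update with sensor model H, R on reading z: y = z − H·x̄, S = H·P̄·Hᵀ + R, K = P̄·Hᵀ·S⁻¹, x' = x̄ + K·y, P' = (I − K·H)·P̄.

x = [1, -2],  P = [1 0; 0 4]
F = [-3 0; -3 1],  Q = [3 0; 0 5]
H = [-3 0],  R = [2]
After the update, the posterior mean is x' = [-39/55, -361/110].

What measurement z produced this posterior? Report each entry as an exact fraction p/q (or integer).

x̄ = F·x = [-3, -5]
P̄ = F·P·Fᵀ + Q = [12 9; 9 18]
S = H·P̄·Hᵀ + R = [110]
K = P̄·Hᵀ·S⁻¹ = [-18/55; -27/110]
x' − x̄ = [126/55, 189/110] = K·y
y = (KᵀK)⁻¹·Kᵀ·(x' − x̄) = [-7]
z = y + H·x̄ = [-7] + [9] = [2]

z = [2]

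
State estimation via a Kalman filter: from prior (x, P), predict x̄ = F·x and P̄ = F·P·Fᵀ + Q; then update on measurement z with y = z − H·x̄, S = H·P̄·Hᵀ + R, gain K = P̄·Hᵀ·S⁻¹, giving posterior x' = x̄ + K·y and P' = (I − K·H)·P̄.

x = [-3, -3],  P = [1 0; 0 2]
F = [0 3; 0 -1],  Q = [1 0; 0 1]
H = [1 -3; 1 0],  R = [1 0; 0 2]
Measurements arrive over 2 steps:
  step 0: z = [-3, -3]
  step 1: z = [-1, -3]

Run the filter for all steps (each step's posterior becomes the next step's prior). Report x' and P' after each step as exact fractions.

step 0: x' = [-504/187, 69/374], P' = [208/187 57/187; 57/187 69/374]
step 1: x' = [-31219/23767, -1794/23767], P' = [21142/23767 5970/23767; 5970/23767 4078/23767]

step 0: x̄ = F·x = [-9, 3]
step 0: P̄ = F·P·Fᵀ + Q = [19 -6; -6 3]
step 0: y = z − H·x̄ = [15, 6]
step 0: S = H·P̄·Hᵀ + R = [83 37; 37 21]
step 0: K = P̄·Hᵀ·S⁻¹ = [37/187 104/187; -93/374 57/374]
step 0: x' = x̄ + K·y = [-504/187, 69/374]
step 0: P' = (I − K·H)·P̄ = [208/187 57/187; 57/187 69/374]
step 1: x̄ = F·x = [207/374, -69/374]
step 1: P̄ = F·P·Fᵀ + Q = [995/374 -207/374; -207/374 443/374]
step 1: y = z − H·x̄ = [-394/187, -1329/374]
step 1: S = H·P̄·Hᵀ + R = [3299/187 808/187; 808/187 1743/374]
step 1: K = P̄·Hᵀ·S⁻¹ = [3232/23767 10571/23767; -6264/23767 2985/23767]
step 1: x' = x̄ + K·y = [-31219/23767, -1794/23767]
step 1: P' = (I − K·H)·P̄ = [21142/23767 5970/23767; 5970/23767 4078/23767]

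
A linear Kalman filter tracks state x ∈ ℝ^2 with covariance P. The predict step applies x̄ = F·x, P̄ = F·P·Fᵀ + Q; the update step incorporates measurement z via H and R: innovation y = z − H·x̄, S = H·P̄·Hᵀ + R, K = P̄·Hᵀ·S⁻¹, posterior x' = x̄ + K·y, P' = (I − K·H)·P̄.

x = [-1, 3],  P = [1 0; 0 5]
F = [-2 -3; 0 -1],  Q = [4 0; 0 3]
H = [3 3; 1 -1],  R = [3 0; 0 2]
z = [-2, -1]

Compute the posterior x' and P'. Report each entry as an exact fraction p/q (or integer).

x̄ = F·x = [-7, -3]
P̄ = F·P·Fᵀ + Q = [53 15; 15 8]
y = z − H·x̄ = [28, 3]
S = H·P̄·Hᵀ + R = [822 135; 135 33]
K = P̄·Hᵀ·S⁻¹ = [178/989 1232/2967; 148/989 -1187/2967]
x' = x̄ + K·y = [-707/989, -10/989]
P' = (I − K·H)·P̄ = [1499/2967 -965/2967; -965/2967 1409/2967]

x' = [-707/989, -10/989]
P' = [1499/2967 -965/2967; -965/2967 1409/2967]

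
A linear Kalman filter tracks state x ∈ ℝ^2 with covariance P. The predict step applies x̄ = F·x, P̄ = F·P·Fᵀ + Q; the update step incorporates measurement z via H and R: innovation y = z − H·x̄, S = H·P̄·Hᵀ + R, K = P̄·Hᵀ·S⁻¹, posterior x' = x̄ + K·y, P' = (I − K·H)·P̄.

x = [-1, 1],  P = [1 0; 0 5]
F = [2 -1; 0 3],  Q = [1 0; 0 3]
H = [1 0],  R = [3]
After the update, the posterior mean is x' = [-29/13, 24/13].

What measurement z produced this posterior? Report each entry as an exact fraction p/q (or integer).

z = [-2]

x̄ = F·x = [-3, 3]
P̄ = F·P·Fᵀ + Q = [10 -15; -15 48]
S = H·P̄·Hᵀ + R = [13]
K = P̄·Hᵀ·S⁻¹ = [10/13; -15/13]
x' − x̄ = [10/13, -15/13] = K·y
y = (KᵀK)⁻¹·Kᵀ·(x' − x̄) = [1]
z = y + H·x̄ = [1] + [-3] = [-2]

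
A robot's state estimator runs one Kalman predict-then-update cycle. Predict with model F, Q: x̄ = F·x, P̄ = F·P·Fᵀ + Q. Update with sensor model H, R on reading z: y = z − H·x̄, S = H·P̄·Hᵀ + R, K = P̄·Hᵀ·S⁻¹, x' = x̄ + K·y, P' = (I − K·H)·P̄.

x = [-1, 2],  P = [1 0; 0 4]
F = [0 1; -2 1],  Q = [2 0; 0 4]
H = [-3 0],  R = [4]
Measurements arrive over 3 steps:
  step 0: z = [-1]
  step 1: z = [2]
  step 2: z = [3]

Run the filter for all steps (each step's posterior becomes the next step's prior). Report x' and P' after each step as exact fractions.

step 0: x̄ = F·x = [2, 4]
step 0: P̄ = F·P·Fᵀ + Q = [6 4; 4 12]
step 0: y = z − H·x̄ = [5]
step 0: S = H·P̄·Hᵀ + R = [58]
step 0: K = P̄·Hᵀ·S⁻¹ = [-9/29; -6/29]
step 0: x' = x̄ + K·y = [13/29, 86/29]
step 0: P' = (I − K·H)·P̄ = [12/29 8/29; 8/29 276/29]
step 1: x̄ = F·x = [86/29, 60/29]
step 1: P̄ = F·P·Fᵀ + Q = [334/29 260/29; 260/29 408/29]
step 1: y = z − H·x̄ = [316/29]
step 1: S = H·P̄·Hᵀ + R = [3122/29]
step 1: K = P̄·Hᵀ·S⁻¹ = [-501/1561; -390/1561]
step 1: x' = x̄ + K·y = [-830/1561, -1020/1561]
step 1: P' = (I − K·H)·P̄ = [668/1561 520/1561; 520/1561 11472/1561]
step 2: x̄ = F·x = [-1020/1561, 640/1561]
step 2: P̄ = F·P·Fᵀ + Q = [14594/1561 10432/1561; 10432/1561 18308/1561]
step 2: y = z − H·x̄ = [1623/1561]
step 2: S = H·P̄·Hᵀ + R = [137590/1561]
step 2: K = P̄·Hᵀ·S⁻¹ = [-21891/68795; -15648/68795]
step 2: x' = x̄ + K·y = [-67713/68795, 11936/68795]
step 2: P' = (I − K·H)·P̄ = [29188/68795 20864/68795; 20864/68795 493132/68795]

step 0: x' = [13/29, 86/29], P' = [12/29 8/29; 8/29 276/29]
step 1: x' = [-830/1561, -1020/1561], P' = [668/1561 520/1561; 520/1561 11472/1561]
step 2: x' = [-67713/68795, 11936/68795], P' = [29188/68795 20864/68795; 20864/68795 493132/68795]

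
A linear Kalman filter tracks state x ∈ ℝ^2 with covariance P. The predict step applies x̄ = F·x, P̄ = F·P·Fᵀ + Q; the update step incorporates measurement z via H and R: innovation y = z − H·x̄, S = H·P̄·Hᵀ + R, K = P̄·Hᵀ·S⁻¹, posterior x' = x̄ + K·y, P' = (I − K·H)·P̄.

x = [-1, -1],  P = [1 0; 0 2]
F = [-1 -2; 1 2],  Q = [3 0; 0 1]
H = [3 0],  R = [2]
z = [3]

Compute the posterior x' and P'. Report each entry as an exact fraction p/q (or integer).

x̄ = F·x = [3, -3]
P̄ = F·P·Fᵀ + Q = [12 -9; -9 10]
y = z − H·x̄ = [-6]
S = H·P̄·Hᵀ + R = [110]
K = P̄·Hᵀ·S⁻¹ = [18/55; -27/110]
x' = x̄ + K·y = [57/55, -84/55]
P' = (I − K·H)·P̄ = [12/55 -9/55; -9/55 371/110]

x' = [57/55, -84/55]
P' = [12/55 -9/55; -9/55 371/110]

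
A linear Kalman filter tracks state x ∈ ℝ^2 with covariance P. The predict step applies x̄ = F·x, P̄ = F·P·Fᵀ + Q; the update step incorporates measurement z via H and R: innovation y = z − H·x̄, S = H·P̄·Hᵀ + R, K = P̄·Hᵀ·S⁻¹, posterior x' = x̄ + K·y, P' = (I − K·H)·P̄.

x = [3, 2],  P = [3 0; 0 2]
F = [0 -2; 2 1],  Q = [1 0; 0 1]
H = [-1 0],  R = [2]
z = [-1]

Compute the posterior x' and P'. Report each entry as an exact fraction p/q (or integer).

x' = [1/11, 68/11]
P' = [18/11 -8/11; -8/11 149/11]

x̄ = F·x = [-4, 8]
P̄ = F·P·Fᵀ + Q = [9 -4; -4 15]
y = z − H·x̄ = [-5]
S = H·P̄·Hᵀ + R = [11]
K = P̄·Hᵀ·S⁻¹ = [-9/11; 4/11]
x' = x̄ + K·y = [1/11, 68/11]
P' = (I − K·H)·P̄ = [18/11 -8/11; -8/11 149/11]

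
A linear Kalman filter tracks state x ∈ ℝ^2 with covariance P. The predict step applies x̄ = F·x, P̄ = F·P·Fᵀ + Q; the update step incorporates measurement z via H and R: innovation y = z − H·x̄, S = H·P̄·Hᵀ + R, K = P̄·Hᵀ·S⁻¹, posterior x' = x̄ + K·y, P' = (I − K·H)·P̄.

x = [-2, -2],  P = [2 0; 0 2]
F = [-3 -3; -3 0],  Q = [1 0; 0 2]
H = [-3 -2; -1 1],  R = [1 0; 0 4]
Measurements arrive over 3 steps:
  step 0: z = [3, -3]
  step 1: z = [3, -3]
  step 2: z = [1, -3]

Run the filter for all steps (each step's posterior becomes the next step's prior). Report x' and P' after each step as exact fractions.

step 0: x̄ = F·x = [12, 6]
step 0: P̄ = F·P·Fᵀ + Q = [37 18; 18 20]
step 0: y = z − H·x̄ = [51, 3]
step 0: S = H·P̄·Hᵀ + R = [630 53; 53 25]
step 0: K = P̄·Hᵀ·S⁻¹ = [-2668/12941 -4179/12941; -2456/12941 6242/12941]
step 0: x' = x̄ + K·y = [6687/12941, -28884/12941]
step 0: P' = (I − K·H)·P̄ = [7220/12941 -9496/12941; -9496/12941 15472/12941]
step 1: x̄ = F·x = [66591/12941, -20061/12941]
step 1: P̄ = F·P·Fᵀ + Q = [46241/12941 -20484/12941; -20484/12941 90862/12941]
step 1: y = z − H·x̄ = [198474/12941, 47829/12941]
step 1: S = H·P̄·Hᵀ + R = [546750/12941 -22517/12941; -22517/12941 229835/12941]
step 1: K = P̄·Hᵀ·S⁻¹ = [-1852250/9671221 -2989185/9671221; -277474/1381603 642148/1381603]
step 1: x' = x̄ + K·y = [10310106/9671221, -4023987/1381603]
step 1: P' = (I − K·H)·P̄ = [5153146/9671221 -971942/1381603; -971942/1381603 1596650/1381603]
step 2: x̄ = F·x = [53573409/9671221, -30930318/9671221]
step 2: P̄ = F·P·Fᵀ + Q = [34173793/9671221 -14854032/9671221; -14854032/9671221 65720756/9671221]
step 2: y = z − H·x̄ = [108530812/9671221, 7927152/1381603]
step 2: S = H·P̄·Hᵀ + R = [401869998/9671221 -2009443/1381603; -2009443/1381603 24041071/1381603]
step 2: K = P̄·Hᵀ·S⁻¹ = [-267664256/1394484541 -428632773/1394484541; -1394585684/6972422705 3221778848/6972422705]
step 2: x' = x̄ + K·y = [2261618425/1394484541, -19463732006/6972422705]
step 2: P' = (I − K·H)·P̄ = [739345288/1394484541 -975185804/1394484541; -975185804/1394484541 8011186372/6972422705]

step 0: x' = [6687/12941, -28884/12941], P' = [7220/12941 -9496/12941; -9496/12941 15472/12941]
step 1: x' = [10310106/9671221, -4023987/1381603], P' = [5153146/9671221 -971942/1381603; -971942/1381603 1596650/1381603]
step 2: x' = [2261618425/1394484541, -19463732006/6972422705], P' = [739345288/1394484541 -975185804/1394484541; -975185804/1394484541 8011186372/6972422705]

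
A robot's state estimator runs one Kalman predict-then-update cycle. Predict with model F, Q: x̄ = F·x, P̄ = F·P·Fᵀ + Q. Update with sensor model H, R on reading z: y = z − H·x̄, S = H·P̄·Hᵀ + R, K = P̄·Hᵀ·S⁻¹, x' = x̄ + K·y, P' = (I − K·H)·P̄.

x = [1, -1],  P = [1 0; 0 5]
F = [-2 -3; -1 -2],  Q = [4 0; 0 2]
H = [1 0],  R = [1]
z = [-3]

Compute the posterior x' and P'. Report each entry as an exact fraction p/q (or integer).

x' = [-79/27, -37/27]
P' = [53/54 16/27; 16/27 109/27]

x̄ = F·x = [1, 1]
P̄ = F·P·Fᵀ + Q = [53 32; 32 23]
y = z − H·x̄ = [-4]
S = H·P̄·Hᵀ + R = [54]
K = P̄·Hᵀ·S⁻¹ = [53/54; 16/27]
x' = x̄ + K·y = [-79/27, -37/27]
P' = (I − K·H)·P̄ = [53/54 16/27; 16/27 109/27]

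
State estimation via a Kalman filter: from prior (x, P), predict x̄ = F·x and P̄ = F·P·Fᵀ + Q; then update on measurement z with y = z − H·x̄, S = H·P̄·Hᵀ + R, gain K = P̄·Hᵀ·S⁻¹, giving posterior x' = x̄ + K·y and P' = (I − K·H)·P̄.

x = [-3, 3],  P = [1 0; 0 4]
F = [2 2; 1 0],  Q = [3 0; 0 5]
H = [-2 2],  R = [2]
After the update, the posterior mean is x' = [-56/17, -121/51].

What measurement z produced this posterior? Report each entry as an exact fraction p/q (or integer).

z = [2]

x̄ = F·x = [0, -3]
P̄ = F·P·Fᵀ + Q = [23 2; 2 6]
S = H·P̄·Hᵀ + R = [102]
K = P̄·Hᵀ·S⁻¹ = [-7/17; 4/51]
x' − x̄ = [-56/17, 32/51] = K·y
y = (KᵀK)⁻¹·Kᵀ·(x' − x̄) = [8]
z = y + H·x̄ = [8] + [-6] = [2]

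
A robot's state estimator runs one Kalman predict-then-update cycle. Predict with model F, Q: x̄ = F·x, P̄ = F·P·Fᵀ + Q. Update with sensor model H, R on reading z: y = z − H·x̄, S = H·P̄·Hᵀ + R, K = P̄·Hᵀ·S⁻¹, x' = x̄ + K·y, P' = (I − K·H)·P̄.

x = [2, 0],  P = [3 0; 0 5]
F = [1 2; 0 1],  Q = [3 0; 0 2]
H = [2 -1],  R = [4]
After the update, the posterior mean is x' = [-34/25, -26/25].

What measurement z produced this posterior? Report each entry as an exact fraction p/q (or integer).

z = [-2]

x̄ = F·x = [2, 0]
P̄ = F·P·Fᵀ + Q = [26 10; 10 7]
S = H·P̄·Hᵀ + R = [75]
K = P̄·Hᵀ·S⁻¹ = [14/25; 13/75]
x' − x̄ = [-84/25, -26/25] = K·y
y = (KᵀK)⁻¹·Kᵀ·(x' − x̄) = [-6]
z = y + H·x̄ = [-6] + [4] = [-2]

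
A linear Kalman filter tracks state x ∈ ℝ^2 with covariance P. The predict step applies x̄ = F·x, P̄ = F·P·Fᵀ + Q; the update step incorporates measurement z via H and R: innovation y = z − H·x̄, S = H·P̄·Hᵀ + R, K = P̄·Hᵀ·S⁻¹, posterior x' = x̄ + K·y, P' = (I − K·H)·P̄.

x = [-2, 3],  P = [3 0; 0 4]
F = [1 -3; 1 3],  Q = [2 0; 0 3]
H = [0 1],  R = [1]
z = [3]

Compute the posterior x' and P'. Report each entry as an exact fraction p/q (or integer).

x̄ = F·x = [-11, 7]
P̄ = F·P·Fᵀ + Q = [41 -33; -33 42]
y = z − H·x̄ = [-4]
S = H·P̄·Hᵀ + R = [43]
K = P̄·Hᵀ·S⁻¹ = [-33/43; 42/43]
x' = x̄ + K·y = [-341/43, 133/43]
P' = (I − K·H)·P̄ = [674/43 -33/43; -33/43 42/43]

x' = [-341/43, 133/43]
P' = [674/43 -33/43; -33/43 42/43]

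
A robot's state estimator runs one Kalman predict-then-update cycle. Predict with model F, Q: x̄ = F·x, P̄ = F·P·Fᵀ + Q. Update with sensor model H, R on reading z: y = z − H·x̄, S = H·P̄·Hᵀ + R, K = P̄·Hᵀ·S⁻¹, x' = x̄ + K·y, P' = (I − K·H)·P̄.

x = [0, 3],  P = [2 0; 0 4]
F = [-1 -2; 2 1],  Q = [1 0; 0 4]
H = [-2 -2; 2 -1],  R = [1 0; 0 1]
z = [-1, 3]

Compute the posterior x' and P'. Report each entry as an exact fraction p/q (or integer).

x' = [6608/5945, -3949/5945]
P' = [819/5945 -332/5945; -332/5945 1296/5945]

x̄ = F·x = [-6, 3]
P̄ = F·P·Fᵀ + Q = [19 -12; -12 16]
y = z − H·x̄ = [-7, 18]
S = H·P̄·Hᵀ + R = [45 -20; -20 141]
K = P̄·Hᵀ·S⁻¹ = [-974/5945 394/1189; -1928/5945 -392/1189]
x' = x̄ + K·y = [6608/5945, -3949/5945]
P' = (I − K·H)·P̄ = [819/5945 -332/5945; -332/5945 1296/5945]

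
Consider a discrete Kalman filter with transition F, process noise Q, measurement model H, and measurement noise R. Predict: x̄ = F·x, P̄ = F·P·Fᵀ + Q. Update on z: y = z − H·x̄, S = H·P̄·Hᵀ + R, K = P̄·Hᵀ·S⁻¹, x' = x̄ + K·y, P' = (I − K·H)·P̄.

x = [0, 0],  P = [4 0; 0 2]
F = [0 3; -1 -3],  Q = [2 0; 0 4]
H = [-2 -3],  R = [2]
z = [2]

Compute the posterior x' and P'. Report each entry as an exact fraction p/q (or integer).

x' = [7/25, -21/25]
P' = [451/25 -303/25; -303/25 209/25]

x̄ = F·x = [0, 0]
P̄ = F·P·Fᵀ + Q = [20 -18; -18 26]
y = z − H·x̄ = [2]
S = H·P̄·Hᵀ + R = [100]
K = P̄·Hᵀ·S⁻¹ = [7/50; -21/50]
x' = x̄ + K·y = [7/25, -21/25]
P' = (I − K·H)·P̄ = [451/25 -303/25; -303/25 209/25]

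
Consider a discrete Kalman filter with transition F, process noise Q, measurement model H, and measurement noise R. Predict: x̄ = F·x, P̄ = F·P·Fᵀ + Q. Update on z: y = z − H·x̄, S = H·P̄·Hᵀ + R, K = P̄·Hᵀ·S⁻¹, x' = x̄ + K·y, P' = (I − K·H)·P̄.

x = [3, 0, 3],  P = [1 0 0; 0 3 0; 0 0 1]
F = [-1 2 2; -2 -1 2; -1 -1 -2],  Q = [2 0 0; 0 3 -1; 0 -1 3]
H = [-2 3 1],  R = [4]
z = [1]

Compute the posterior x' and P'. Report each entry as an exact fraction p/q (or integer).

x' = [7/253, 672/253, -1813/253]
P' = [2598/253 1974/253 -914/253; 1974/253 1778/253 -1218/253; -914/253 -1218/253 1942/253]

x̄ = F·x = [3, 0, -9]
P̄ = F·P·Fᵀ + Q = [19 0 -9; 0 14 0; -9 0 11]
y = z − H·x̄ = [16]
S = H·P̄·Hᵀ + R = [253]
K = P̄·Hᵀ·S⁻¹ = [-47/253; 42/253; 29/253]
x' = x̄ + K·y = [7/253, 672/253, -1813/253]
P' = (I − K·H)·P̄ = [2598/253 1974/253 -914/253; 1974/253 1778/253 -1218/253; -914/253 -1218/253 1942/253]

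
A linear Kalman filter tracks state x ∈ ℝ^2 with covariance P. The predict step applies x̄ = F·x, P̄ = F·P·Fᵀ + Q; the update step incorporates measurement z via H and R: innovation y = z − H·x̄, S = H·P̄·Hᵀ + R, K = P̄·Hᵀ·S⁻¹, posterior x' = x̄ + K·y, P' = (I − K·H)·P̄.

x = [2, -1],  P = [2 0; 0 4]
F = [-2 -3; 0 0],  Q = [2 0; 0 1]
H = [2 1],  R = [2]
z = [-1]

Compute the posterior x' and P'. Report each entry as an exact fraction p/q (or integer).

x' = [-95/187, 1/187]
P' = [138/187 -92/187; -92/187 186/187]

x̄ = F·x = [-1, 0]
P̄ = F·P·Fᵀ + Q = [46 0; 0 1]
y = z − H·x̄ = [1]
S = H·P̄·Hᵀ + R = [187]
K = P̄·Hᵀ·S⁻¹ = [92/187; 1/187]
x' = x̄ + K·y = [-95/187, 1/187]
P' = (I − K·H)·P̄ = [138/187 -92/187; -92/187 186/187]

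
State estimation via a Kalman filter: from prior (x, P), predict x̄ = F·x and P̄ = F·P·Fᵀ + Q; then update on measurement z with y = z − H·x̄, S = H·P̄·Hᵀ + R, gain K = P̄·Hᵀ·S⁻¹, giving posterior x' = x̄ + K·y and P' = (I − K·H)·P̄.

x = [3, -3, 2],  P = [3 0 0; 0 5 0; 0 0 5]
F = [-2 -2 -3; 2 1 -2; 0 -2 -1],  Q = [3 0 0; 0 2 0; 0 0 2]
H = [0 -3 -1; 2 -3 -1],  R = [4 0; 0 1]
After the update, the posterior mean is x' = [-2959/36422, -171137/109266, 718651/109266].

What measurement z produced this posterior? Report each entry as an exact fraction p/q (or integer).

z = [-2, -2]

x̄ = F·x = [-6, -1, 4]
P̄ = F·P·Fᵀ + Q = [80 8 35; 8 39 0; 35 0 27]
S = H·P̄·Hᵀ + R = [382 260; 260 463]
K = P̄·Hᵀ·S⁻¹ = [-17859/36422 8987/18211; -27911/109266 -4081/54633; -23681/109266 11723/54633]
x' − x̄ = [215573/36422, -61871/109266, 281587/109266] = K·y
y = (KᵀK)⁻¹·Kᵀ·(x' − x̄) = [-1, 11]
z = y + H·x̄ = [-1, 11] + [-1, -13] = [-2, -2]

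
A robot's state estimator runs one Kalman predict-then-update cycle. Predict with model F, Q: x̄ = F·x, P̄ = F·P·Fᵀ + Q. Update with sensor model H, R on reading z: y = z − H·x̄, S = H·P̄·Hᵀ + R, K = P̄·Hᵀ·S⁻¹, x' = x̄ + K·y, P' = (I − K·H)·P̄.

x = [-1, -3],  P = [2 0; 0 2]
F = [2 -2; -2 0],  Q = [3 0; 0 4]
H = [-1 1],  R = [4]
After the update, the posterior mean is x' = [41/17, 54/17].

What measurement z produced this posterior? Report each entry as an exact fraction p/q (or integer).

x̄ = F·x = [4, 2]
P̄ = F·P·Fᵀ + Q = [19 -8; -8 12]
S = H·P̄·Hᵀ + R = [51]
K = P̄·Hᵀ·S⁻¹ = [-9/17; 20/51]
x' − x̄ = [-27/17, 20/17] = K·y
y = (KᵀK)⁻¹·Kᵀ·(x' − x̄) = [3]
z = y + H·x̄ = [3] + [-2] = [1]

z = [1]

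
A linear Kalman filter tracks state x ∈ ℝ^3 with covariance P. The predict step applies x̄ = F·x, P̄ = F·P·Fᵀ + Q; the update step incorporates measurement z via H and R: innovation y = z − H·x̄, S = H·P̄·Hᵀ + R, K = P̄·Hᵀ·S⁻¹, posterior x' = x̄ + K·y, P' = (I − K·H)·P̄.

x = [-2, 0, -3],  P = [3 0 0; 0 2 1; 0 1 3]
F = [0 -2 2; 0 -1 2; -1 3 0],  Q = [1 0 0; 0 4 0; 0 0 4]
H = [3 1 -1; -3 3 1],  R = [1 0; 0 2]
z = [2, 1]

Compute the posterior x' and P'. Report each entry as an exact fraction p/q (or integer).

x̄ = F·x = [-6, -6, 2]
P̄ = F·P·Fᵀ + Q = [13 10 -6; 10 14 0; -6 0 25]
y = z − H·x̄ = [28, -1]
S = H·P̄·Hᵀ + R = [253 -76; -76 126]
K = P̄·Hᵀ·S⁻¹ = [2895/13051 385/26102; 3228/13051 3190/13051; -1075/13051 7611/26102]
x' = x̄ + K·y = [5123/26102, 8888/13051, -15607/26102]
P' = (I − K·H)·P̄ = [26651/26102 820/13051 75803/26102; 820/13051 2402/13051 1634/13051; 75803/26102 1634/13051 232827/26102]

x' = [5123/26102, 8888/13051, -15607/26102]
P' = [26651/26102 820/13051 75803/26102; 820/13051 2402/13051 1634/13051; 75803/26102 1634/13051 232827/26102]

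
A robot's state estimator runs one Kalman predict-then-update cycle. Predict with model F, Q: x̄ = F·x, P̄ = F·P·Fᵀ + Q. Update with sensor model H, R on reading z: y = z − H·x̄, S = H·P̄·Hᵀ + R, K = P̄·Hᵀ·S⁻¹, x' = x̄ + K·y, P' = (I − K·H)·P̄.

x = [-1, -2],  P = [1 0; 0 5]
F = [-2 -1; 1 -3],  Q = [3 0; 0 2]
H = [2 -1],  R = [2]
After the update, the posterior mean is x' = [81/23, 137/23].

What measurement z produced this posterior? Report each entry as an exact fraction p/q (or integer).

x̄ = F·x = [4, 5]
P̄ = F·P·Fᵀ + Q = [12 13; 13 48]
S = H·P̄·Hᵀ + R = [46]
K = P̄·Hᵀ·S⁻¹ = [11/46; -11/23]
x' − x̄ = [-11/23, 22/23] = K·y
y = (KᵀK)⁻¹·Kᵀ·(x' − x̄) = [-2]
z = y + H·x̄ = [-2] + [3] = [1]

z = [1]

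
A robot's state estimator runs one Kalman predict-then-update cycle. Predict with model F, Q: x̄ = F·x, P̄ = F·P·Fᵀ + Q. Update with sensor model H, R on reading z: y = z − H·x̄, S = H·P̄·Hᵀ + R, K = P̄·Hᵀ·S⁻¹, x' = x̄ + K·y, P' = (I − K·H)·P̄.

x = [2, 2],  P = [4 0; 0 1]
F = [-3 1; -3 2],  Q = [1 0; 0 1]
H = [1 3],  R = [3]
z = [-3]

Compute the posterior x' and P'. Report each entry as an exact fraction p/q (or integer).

x̄ = F·x = [-4, -2]
P̄ = F·P·Fᵀ + Q = [38 38; 38 41]
y = z − H·x̄ = [7]
S = H·P̄·Hᵀ + R = [638]
K = P̄·Hᵀ·S⁻¹ = [76/319; 161/638]
x' = x̄ + K·y = [-744/319, -149/638]
P' = (I − K·H)·P̄ = [570/319 -114/319; -114/319 237/638]

x' = [-744/319, -149/638]
P' = [570/319 -114/319; -114/319 237/638]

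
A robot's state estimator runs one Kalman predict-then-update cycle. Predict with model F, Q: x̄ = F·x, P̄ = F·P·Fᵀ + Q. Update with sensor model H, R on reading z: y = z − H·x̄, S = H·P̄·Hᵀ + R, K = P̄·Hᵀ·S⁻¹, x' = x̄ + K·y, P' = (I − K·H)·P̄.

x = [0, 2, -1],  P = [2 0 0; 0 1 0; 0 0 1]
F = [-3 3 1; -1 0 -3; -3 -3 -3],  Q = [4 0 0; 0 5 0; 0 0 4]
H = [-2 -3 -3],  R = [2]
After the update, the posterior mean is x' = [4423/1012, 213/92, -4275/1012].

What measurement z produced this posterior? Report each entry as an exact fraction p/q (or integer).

z = [-3]

x̄ = F·x = [5, 3, -3]
P̄ = F·P·Fᵀ + Q = [32 3 6; 3 16 15; 6 15 40]
S = H·P̄·Hᵀ + R = [1012]
K = P̄·Hᵀ·S⁻¹ = [-91/1012; -9/92; -177/1012]
x' − x̄ = [-637/1012, -63/92, -1239/1012] = K·y
y = (KᵀK)⁻¹·Kᵀ·(x' − x̄) = [7]
z = y + H·x̄ = [7] + [-10] = [-3]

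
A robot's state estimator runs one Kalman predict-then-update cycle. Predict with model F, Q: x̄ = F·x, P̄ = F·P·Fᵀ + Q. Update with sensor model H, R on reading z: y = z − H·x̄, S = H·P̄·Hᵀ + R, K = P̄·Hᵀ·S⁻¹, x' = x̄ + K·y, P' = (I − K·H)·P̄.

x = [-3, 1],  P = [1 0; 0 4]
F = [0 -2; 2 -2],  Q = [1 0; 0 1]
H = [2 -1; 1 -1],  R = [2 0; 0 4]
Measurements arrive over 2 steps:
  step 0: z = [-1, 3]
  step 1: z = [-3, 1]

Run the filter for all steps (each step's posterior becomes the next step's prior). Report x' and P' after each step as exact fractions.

step 0: x' = [-1010/221, -1857/221], P' = [742/221 1138/221; 1138/221 1986/221]
step 1: x' = [-7938/8921, 183/811], P' = [202726/115973 23286/10543; 23286/10543 38950/10543]

step 0: x̄ = F·x = [-2, -8]
step 0: P̄ = F·P·Fᵀ + Q = [17 16; 16 21]
step 0: y = z − H·x̄ = [-5, -3]
step 0: S = H·P̄·Hᵀ + R = [27 7; 7 10]
step 0: K = P̄·Hᵀ·S⁻¹ = [173/221 -99/221; 145/221 -212/221]
step 0: x' = x̄ + K·y = [-1010/221, -1857/221]
step 0: P' = (I − K·H)·P̄ = [742/221 1138/221; 1138/221 1986/221]
step 1: x̄ = F·x = [3714/221, 1694/221]
step 1: P̄ = F·P·Fᵀ + Q = [8165/221 3392/221; 3392/221 2029/221]
step 1: y = z − H·x̄ = [-6397/221, -1799/221]
step 1: S = H·P̄·Hᵀ + R = [21563/221 8183/221; 8183/221 4294/221]
step 1: K = P̄·Hᵀ·S⁻¹ = [74653/115973 -13355/115973; 3811/10543 -3916/10543]
step 1: x' = x̄ + K·y = [-7938/8921, 183/811]
step 1: P' = (I − K·H)·P̄ = [202726/115973 23286/10543; 23286/10543 38950/10543]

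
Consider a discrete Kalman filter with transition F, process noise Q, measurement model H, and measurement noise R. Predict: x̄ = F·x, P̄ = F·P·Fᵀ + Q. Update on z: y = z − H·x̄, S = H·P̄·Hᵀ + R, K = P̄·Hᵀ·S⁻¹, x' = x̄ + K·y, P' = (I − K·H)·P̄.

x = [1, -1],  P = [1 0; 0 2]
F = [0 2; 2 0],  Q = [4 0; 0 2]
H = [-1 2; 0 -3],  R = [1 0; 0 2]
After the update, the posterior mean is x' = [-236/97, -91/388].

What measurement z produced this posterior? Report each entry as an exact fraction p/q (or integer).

x̄ = F·x = [-2, 2]
P̄ = F·P·Fᵀ + Q = [12 0; 0 6]
S = H·P̄·Hᵀ + R = [37 -36; -36 56]
K = P̄·Hᵀ·S⁻¹ = [-84/97 -54/97; 3/97 -117/388]
x' − x̄ = [-42/97, -867/388] = K·y
y = (KᵀK)⁻¹·Kᵀ·(x' − x̄) = [-4, 7]
z = y + H·x̄ = [-4, 7] + [6, -6] = [2, 1]

z = [2, 1]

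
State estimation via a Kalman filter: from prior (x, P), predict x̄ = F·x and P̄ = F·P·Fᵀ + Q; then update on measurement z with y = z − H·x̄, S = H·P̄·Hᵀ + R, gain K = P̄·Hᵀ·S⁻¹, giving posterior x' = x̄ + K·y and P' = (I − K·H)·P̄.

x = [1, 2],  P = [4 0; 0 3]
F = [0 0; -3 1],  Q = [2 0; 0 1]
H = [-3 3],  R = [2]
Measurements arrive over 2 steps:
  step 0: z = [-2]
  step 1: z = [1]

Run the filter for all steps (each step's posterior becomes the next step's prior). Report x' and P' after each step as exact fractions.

step 0: x' = [-3/190, -13/19], P' = [181/95 36/19; 36/19 40/19]
step 1: x' = [-1659/9496, 661/4748], P' = [3893/2374 1899/1187; 1899/1187 2110/1187]

step 0: x̄ = F·x = [0, -1]
step 0: P̄ = F·P·Fᵀ + Q = [2 0; 0 40]
step 0: y = z − H·x̄ = [1]
step 0: S = H·P̄·Hᵀ + R = [380]
step 0: K = P̄·Hᵀ·S⁻¹ = [-3/190; 6/19]
step 0: x' = x̄ + K·y = [-3/190, -13/19]
step 0: P' = (I − K·H)·P̄ = [181/95 36/19; 36/19 40/19]
step 1: x̄ = F·x = [0, -121/190]
step 1: P̄ = F·P·Fᵀ + Q = [2 0; 0 844/95]
step 1: y = z − H·x̄ = [553/190]
step 1: S = H·P̄·Hᵀ + R = [9496/95]
step 1: K = P̄·Hᵀ·S⁻¹ = [-285/4748; 633/2374]
step 1: x' = x̄ + K·y = [-1659/9496, 661/4748]
step 1: P' = (I − K·H)·P̄ = [3893/2374 1899/1187; 1899/1187 2110/1187]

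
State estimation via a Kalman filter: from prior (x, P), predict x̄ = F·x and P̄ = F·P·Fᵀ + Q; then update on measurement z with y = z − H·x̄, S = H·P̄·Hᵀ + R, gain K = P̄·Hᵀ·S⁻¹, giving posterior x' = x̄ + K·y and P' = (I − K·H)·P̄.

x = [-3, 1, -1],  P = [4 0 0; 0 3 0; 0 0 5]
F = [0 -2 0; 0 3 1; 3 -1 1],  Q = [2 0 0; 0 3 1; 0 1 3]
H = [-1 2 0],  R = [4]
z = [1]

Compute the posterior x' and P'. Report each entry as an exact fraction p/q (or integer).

x̄ = F·x = [-2, 2, -11]
P̄ = F·P·Fᵀ + Q = [14 -18 6; -18 35 -3; 6 -3 47]
y = z − H·x̄ = [-5]
S = H·P̄·Hᵀ + R = [230]
K = P̄·Hᵀ·S⁻¹ = [-5/23; 44/115; -6/115]
x' = x̄ + K·y = [-21/23, 2/23, -247/23]
P' = (I − K·H)·P̄ = [72/23 26/23 78/23; 26/23 153/115 183/115; 78/23 183/115 5333/115]

x' = [-21/23, 2/23, -247/23]
P' = [72/23 26/23 78/23; 26/23 153/115 183/115; 78/23 183/115 5333/115]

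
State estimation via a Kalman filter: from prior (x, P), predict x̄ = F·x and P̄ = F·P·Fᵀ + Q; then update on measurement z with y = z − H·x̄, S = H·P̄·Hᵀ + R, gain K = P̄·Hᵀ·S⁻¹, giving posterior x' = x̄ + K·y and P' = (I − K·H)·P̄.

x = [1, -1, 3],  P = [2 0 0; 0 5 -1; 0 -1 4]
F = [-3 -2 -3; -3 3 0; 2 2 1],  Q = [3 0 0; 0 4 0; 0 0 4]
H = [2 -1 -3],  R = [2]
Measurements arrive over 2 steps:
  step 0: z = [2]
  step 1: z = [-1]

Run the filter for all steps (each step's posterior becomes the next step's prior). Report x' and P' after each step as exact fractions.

step 0: x' = [-5485/1151, -9856/1151, -1122/1151], P' = [16734/1151 24985/1151 2667/1151; 24985/1151 63193/1151 -4329/1151; 2667/1151 -4329/1151 3343/1151]
step 1: x' = [14760716/8816783, 24883692/8816783, 4421927/8816783], P' = [501942417/17633566 980865125/17633566 5330961/17633566; 980865125/17633566 2170983971/17633566 -68732173/17633566; 5330961/17633566 -68732173/17633566 28481551/17633566]

step 0: x̄ = F·x = [-10, -6, 3]
step 0: P̄ = F·P·Fᵀ + Q = [65 -3 -36; -3 67 15; -36 15 32]
step 0: y = z − H·x̄ = [25]
step 0: S = H·P̄·Hᵀ + R = [1151]
step 0: K = P̄·Hᵀ·S⁻¹ = [241/1151; -118/1151; -183/1151]
step 0: x' = x̄ + K·y = [-5485/1151, -9856/1151, -1122/1151]
step 0: P' = (I − K·H)·P̄ = [16734/1151 24985/1151 2667/1151; 24985/1151 63193/1151 -4329/1151; 2667/1151 -4329/1151 3343/1151]
step 1: x̄ = F·x = [39533/1151, -13113/1151, -31804/1151]
step 1: P̄ = F·P·Fᵀ + Q = [732796/1151 -240543/1151 -602426/1151; -240543/1151 274217/1151 257766/1151; -602426/1151 257766/1151 520887/1151]
step 1: y = z − H·x̄ = [-188742/1151]
step 1: S = H·P̄·Hᵀ + R = [17633566/1151]
step 1: K = P̄·Hᵀ·S⁻¹ = [3513413/17633566; -1528601/17633566; -3025279/17633566]
step 1: x' = x̄ + K·y = [14760716/8816783, 24883692/8816783, 4421927/8816783]
step 1: P' = (I − K·H)·P̄ = [501942417/17633566 980865125/17633566 5330961/17633566; 980865125/17633566 2170983971/17633566 -68732173/17633566; 5330961/17633566 -68732173/17633566 28481551/17633566]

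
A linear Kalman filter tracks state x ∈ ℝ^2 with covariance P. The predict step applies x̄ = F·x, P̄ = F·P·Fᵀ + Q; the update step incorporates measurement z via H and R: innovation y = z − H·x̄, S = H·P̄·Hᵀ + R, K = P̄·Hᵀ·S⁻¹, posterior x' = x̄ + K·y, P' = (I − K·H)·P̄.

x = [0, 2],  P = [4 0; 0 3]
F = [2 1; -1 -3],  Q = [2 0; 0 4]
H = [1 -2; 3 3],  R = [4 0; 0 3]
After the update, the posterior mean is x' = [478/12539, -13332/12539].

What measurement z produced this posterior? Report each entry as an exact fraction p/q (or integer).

z = [2, -3]

x̄ = F·x = [2, -6]
P̄ = F·P·Fᵀ + Q = [21 -17; -17 35]
S = H·P̄·Hᵀ + R = [233 -96; -96 201]
K = P̄·Hᵀ·S⁻¹ = [4069/12539 2692/12539; -4101/12539 1410/12539]
x' − x̄ = [-24600/12539, 61902/12539] = K·y
y = (KᵀK)⁻¹·Kᵀ·(x' − x̄) = [-12, 9]
z = y + H·x̄ = [-12, 9] + [14, -12] = [2, -3]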